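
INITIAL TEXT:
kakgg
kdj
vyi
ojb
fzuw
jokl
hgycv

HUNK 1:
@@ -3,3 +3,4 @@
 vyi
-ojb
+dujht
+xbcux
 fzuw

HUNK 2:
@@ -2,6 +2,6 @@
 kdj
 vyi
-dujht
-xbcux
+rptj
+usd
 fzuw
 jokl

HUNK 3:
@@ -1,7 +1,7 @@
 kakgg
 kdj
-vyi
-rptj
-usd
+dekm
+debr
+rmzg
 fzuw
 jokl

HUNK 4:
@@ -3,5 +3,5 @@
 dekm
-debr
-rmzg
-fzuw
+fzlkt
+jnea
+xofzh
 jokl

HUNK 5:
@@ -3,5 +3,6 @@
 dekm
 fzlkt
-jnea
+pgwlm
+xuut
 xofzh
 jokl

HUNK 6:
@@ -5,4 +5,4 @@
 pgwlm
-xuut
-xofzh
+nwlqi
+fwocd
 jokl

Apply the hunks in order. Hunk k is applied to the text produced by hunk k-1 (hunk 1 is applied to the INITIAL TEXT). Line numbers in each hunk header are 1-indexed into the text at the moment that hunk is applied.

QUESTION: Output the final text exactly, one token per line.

Hunk 1: at line 3 remove [ojb] add [dujht,xbcux] -> 8 lines: kakgg kdj vyi dujht xbcux fzuw jokl hgycv
Hunk 2: at line 2 remove [dujht,xbcux] add [rptj,usd] -> 8 lines: kakgg kdj vyi rptj usd fzuw jokl hgycv
Hunk 3: at line 1 remove [vyi,rptj,usd] add [dekm,debr,rmzg] -> 8 lines: kakgg kdj dekm debr rmzg fzuw jokl hgycv
Hunk 4: at line 3 remove [debr,rmzg,fzuw] add [fzlkt,jnea,xofzh] -> 8 lines: kakgg kdj dekm fzlkt jnea xofzh jokl hgycv
Hunk 5: at line 3 remove [jnea] add [pgwlm,xuut] -> 9 lines: kakgg kdj dekm fzlkt pgwlm xuut xofzh jokl hgycv
Hunk 6: at line 5 remove [xuut,xofzh] add [nwlqi,fwocd] -> 9 lines: kakgg kdj dekm fzlkt pgwlm nwlqi fwocd jokl hgycv

Answer: kakgg
kdj
dekm
fzlkt
pgwlm
nwlqi
fwocd
jokl
hgycv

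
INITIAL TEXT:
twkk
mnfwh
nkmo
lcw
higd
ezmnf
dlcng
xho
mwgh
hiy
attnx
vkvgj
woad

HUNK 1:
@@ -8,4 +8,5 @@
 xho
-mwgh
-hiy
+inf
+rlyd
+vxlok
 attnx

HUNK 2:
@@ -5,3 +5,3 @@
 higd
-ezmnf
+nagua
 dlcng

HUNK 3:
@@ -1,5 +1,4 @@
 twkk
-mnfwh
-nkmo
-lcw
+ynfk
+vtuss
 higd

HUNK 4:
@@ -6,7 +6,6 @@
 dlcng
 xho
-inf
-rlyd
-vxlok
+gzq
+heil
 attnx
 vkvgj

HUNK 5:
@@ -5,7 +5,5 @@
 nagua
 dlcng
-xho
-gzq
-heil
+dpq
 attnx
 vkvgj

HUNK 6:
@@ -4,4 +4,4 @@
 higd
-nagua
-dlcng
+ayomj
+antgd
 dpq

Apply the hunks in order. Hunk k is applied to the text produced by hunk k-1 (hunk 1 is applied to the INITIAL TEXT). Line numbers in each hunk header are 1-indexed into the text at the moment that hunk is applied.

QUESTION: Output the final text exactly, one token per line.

Answer: twkk
ynfk
vtuss
higd
ayomj
antgd
dpq
attnx
vkvgj
woad

Derivation:
Hunk 1: at line 8 remove [mwgh,hiy] add [inf,rlyd,vxlok] -> 14 lines: twkk mnfwh nkmo lcw higd ezmnf dlcng xho inf rlyd vxlok attnx vkvgj woad
Hunk 2: at line 5 remove [ezmnf] add [nagua] -> 14 lines: twkk mnfwh nkmo lcw higd nagua dlcng xho inf rlyd vxlok attnx vkvgj woad
Hunk 3: at line 1 remove [mnfwh,nkmo,lcw] add [ynfk,vtuss] -> 13 lines: twkk ynfk vtuss higd nagua dlcng xho inf rlyd vxlok attnx vkvgj woad
Hunk 4: at line 6 remove [inf,rlyd,vxlok] add [gzq,heil] -> 12 lines: twkk ynfk vtuss higd nagua dlcng xho gzq heil attnx vkvgj woad
Hunk 5: at line 5 remove [xho,gzq,heil] add [dpq] -> 10 lines: twkk ynfk vtuss higd nagua dlcng dpq attnx vkvgj woad
Hunk 6: at line 4 remove [nagua,dlcng] add [ayomj,antgd] -> 10 lines: twkk ynfk vtuss higd ayomj antgd dpq attnx vkvgj woad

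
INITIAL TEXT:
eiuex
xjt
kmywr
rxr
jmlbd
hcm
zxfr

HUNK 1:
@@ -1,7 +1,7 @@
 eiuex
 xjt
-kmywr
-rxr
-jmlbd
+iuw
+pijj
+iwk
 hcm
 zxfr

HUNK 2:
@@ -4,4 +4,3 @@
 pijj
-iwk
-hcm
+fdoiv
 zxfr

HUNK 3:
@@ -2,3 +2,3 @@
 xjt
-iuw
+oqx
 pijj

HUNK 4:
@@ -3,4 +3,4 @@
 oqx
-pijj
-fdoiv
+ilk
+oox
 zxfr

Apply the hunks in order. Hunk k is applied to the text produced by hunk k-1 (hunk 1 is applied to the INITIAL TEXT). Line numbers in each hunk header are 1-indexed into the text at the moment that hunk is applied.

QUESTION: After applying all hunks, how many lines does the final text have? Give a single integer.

Answer: 6

Derivation:
Hunk 1: at line 1 remove [kmywr,rxr,jmlbd] add [iuw,pijj,iwk] -> 7 lines: eiuex xjt iuw pijj iwk hcm zxfr
Hunk 2: at line 4 remove [iwk,hcm] add [fdoiv] -> 6 lines: eiuex xjt iuw pijj fdoiv zxfr
Hunk 3: at line 2 remove [iuw] add [oqx] -> 6 lines: eiuex xjt oqx pijj fdoiv zxfr
Hunk 4: at line 3 remove [pijj,fdoiv] add [ilk,oox] -> 6 lines: eiuex xjt oqx ilk oox zxfr
Final line count: 6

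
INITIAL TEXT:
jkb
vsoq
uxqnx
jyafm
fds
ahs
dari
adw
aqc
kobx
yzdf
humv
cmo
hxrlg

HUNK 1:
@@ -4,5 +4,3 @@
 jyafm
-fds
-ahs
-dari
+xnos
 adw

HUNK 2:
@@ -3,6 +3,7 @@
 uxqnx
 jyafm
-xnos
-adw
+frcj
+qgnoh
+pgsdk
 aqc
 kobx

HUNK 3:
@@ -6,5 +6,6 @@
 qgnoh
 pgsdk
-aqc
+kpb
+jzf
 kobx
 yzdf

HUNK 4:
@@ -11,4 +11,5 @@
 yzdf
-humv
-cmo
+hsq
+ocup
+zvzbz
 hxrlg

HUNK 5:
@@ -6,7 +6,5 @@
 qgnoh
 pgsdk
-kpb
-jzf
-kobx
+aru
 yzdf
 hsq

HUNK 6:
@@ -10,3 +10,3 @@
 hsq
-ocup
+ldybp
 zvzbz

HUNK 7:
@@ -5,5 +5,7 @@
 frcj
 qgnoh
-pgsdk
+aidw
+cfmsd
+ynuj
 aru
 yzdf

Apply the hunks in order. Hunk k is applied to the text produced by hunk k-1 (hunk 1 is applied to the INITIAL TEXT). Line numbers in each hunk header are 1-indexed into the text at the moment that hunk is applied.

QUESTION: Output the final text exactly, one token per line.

Answer: jkb
vsoq
uxqnx
jyafm
frcj
qgnoh
aidw
cfmsd
ynuj
aru
yzdf
hsq
ldybp
zvzbz
hxrlg

Derivation:
Hunk 1: at line 4 remove [fds,ahs,dari] add [xnos] -> 12 lines: jkb vsoq uxqnx jyafm xnos adw aqc kobx yzdf humv cmo hxrlg
Hunk 2: at line 3 remove [xnos,adw] add [frcj,qgnoh,pgsdk] -> 13 lines: jkb vsoq uxqnx jyafm frcj qgnoh pgsdk aqc kobx yzdf humv cmo hxrlg
Hunk 3: at line 6 remove [aqc] add [kpb,jzf] -> 14 lines: jkb vsoq uxqnx jyafm frcj qgnoh pgsdk kpb jzf kobx yzdf humv cmo hxrlg
Hunk 4: at line 11 remove [humv,cmo] add [hsq,ocup,zvzbz] -> 15 lines: jkb vsoq uxqnx jyafm frcj qgnoh pgsdk kpb jzf kobx yzdf hsq ocup zvzbz hxrlg
Hunk 5: at line 6 remove [kpb,jzf,kobx] add [aru] -> 13 lines: jkb vsoq uxqnx jyafm frcj qgnoh pgsdk aru yzdf hsq ocup zvzbz hxrlg
Hunk 6: at line 10 remove [ocup] add [ldybp] -> 13 lines: jkb vsoq uxqnx jyafm frcj qgnoh pgsdk aru yzdf hsq ldybp zvzbz hxrlg
Hunk 7: at line 5 remove [pgsdk] add [aidw,cfmsd,ynuj] -> 15 lines: jkb vsoq uxqnx jyafm frcj qgnoh aidw cfmsd ynuj aru yzdf hsq ldybp zvzbz hxrlg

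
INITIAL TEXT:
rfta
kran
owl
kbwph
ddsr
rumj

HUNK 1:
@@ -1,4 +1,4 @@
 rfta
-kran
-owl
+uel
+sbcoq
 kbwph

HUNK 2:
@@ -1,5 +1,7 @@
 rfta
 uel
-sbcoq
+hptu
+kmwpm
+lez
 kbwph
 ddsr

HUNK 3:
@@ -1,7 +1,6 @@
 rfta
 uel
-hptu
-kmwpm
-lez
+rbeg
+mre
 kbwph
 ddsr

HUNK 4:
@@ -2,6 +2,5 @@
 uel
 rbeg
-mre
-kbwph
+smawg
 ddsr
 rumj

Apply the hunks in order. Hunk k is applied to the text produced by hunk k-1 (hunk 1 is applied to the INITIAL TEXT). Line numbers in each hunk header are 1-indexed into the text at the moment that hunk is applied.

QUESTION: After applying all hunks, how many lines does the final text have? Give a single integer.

Answer: 6

Derivation:
Hunk 1: at line 1 remove [kran,owl] add [uel,sbcoq] -> 6 lines: rfta uel sbcoq kbwph ddsr rumj
Hunk 2: at line 1 remove [sbcoq] add [hptu,kmwpm,lez] -> 8 lines: rfta uel hptu kmwpm lez kbwph ddsr rumj
Hunk 3: at line 1 remove [hptu,kmwpm,lez] add [rbeg,mre] -> 7 lines: rfta uel rbeg mre kbwph ddsr rumj
Hunk 4: at line 2 remove [mre,kbwph] add [smawg] -> 6 lines: rfta uel rbeg smawg ddsr rumj
Final line count: 6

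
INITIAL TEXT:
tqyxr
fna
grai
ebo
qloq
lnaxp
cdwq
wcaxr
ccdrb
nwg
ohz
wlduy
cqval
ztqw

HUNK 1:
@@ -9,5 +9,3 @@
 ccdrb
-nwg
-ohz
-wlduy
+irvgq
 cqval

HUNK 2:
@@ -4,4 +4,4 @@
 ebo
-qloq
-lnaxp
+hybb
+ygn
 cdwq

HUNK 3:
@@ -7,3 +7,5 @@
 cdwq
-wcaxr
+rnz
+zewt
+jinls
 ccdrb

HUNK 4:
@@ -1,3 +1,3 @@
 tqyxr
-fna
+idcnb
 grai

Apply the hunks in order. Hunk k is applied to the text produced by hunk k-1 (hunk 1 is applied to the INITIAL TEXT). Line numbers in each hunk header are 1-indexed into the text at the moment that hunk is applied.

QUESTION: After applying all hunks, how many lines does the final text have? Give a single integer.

Hunk 1: at line 9 remove [nwg,ohz,wlduy] add [irvgq] -> 12 lines: tqyxr fna grai ebo qloq lnaxp cdwq wcaxr ccdrb irvgq cqval ztqw
Hunk 2: at line 4 remove [qloq,lnaxp] add [hybb,ygn] -> 12 lines: tqyxr fna grai ebo hybb ygn cdwq wcaxr ccdrb irvgq cqval ztqw
Hunk 3: at line 7 remove [wcaxr] add [rnz,zewt,jinls] -> 14 lines: tqyxr fna grai ebo hybb ygn cdwq rnz zewt jinls ccdrb irvgq cqval ztqw
Hunk 4: at line 1 remove [fna] add [idcnb] -> 14 lines: tqyxr idcnb grai ebo hybb ygn cdwq rnz zewt jinls ccdrb irvgq cqval ztqw
Final line count: 14

Answer: 14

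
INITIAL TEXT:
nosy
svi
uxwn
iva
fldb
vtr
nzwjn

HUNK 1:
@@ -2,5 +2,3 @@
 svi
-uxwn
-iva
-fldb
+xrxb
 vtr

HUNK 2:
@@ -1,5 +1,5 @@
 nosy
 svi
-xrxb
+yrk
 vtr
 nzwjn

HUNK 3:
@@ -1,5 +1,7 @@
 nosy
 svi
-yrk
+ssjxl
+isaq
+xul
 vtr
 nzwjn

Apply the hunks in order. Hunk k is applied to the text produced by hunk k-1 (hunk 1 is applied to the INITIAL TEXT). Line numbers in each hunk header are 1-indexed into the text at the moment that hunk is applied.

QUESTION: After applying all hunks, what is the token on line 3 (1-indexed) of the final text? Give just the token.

Hunk 1: at line 2 remove [uxwn,iva,fldb] add [xrxb] -> 5 lines: nosy svi xrxb vtr nzwjn
Hunk 2: at line 1 remove [xrxb] add [yrk] -> 5 lines: nosy svi yrk vtr nzwjn
Hunk 3: at line 1 remove [yrk] add [ssjxl,isaq,xul] -> 7 lines: nosy svi ssjxl isaq xul vtr nzwjn
Final line 3: ssjxl

Answer: ssjxl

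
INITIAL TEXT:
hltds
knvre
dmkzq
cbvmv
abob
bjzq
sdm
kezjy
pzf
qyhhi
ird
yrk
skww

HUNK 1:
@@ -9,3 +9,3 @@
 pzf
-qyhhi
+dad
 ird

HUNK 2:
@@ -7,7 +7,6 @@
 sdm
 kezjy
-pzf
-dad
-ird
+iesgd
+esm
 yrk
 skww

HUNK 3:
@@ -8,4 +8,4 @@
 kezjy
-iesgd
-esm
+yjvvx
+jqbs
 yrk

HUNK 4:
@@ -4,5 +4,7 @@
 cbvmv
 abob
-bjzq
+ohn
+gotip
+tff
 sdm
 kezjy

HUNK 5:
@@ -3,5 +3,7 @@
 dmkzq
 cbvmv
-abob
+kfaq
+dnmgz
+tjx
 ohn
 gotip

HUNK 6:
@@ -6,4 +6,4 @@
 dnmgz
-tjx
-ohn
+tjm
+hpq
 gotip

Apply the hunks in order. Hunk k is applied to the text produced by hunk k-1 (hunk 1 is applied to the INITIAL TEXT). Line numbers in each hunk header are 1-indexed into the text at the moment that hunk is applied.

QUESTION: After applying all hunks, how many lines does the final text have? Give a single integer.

Hunk 1: at line 9 remove [qyhhi] add [dad] -> 13 lines: hltds knvre dmkzq cbvmv abob bjzq sdm kezjy pzf dad ird yrk skww
Hunk 2: at line 7 remove [pzf,dad,ird] add [iesgd,esm] -> 12 lines: hltds knvre dmkzq cbvmv abob bjzq sdm kezjy iesgd esm yrk skww
Hunk 3: at line 8 remove [iesgd,esm] add [yjvvx,jqbs] -> 12 lines: hltds knvre dmkzq cbvmv abob bjzq sdm kezjy yjvvx jqbs yrk skww
Hunk 4: at line 4 remove [bjzq] add [ohn,gotip,tff] -> 14 lines: hltds knvre dmkzq cbvmv abob ohn gotip tff sdm kezjy yjvvx jqbs yrk skww
Hunk 5: at line 3 remove [abob] add [kfaq,dnmgz,tjx] -> 16 lines: hltds knvre dmkzq cbvmv kfaq dnmgz tjx ohn gotip tff sdm kezjy yjvvx jqbs yrk skww
Hunk 6: at line 6 remove [tjx,ohn] add [tjm,hpq] -> 16 lines: hltds knvre dmkzq cbvmv kfaq dnmgz tjm hpq gotip tff sdm kezjy yjvvx jqbs yrk skww
Final line count: 16

Answer: 16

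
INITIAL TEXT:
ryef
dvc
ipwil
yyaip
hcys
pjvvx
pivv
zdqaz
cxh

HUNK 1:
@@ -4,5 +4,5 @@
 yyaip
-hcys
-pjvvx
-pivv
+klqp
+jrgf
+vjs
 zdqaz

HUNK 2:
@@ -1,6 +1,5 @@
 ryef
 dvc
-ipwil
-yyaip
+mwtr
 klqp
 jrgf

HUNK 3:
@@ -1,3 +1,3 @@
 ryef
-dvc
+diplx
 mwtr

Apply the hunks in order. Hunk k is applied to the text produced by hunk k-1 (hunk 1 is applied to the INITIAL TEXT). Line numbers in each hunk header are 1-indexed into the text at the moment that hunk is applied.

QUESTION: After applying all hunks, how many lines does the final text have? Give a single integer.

Hunk 1: at line 4 remove [hcys,pjvvx,pivv] add [klqp,jrgf,vjs] -> 9 lines: ryef dvc ipwil yyaip klqp jrgf vjs zdqaz cxh
Hunk 2: at line 1 remove [ipwil,yyaip] add [mwtr] -> 8 lines: ryef dvc mwtr klqp jrgf vjs zdqaz cxh
Hunk 3: at line 1 remove [dvc] add [diplx] -> 8 lines: ryef diplx mwtr klqp jrgf vjs zdqaz cxh
Final line count: 8

Answer: 8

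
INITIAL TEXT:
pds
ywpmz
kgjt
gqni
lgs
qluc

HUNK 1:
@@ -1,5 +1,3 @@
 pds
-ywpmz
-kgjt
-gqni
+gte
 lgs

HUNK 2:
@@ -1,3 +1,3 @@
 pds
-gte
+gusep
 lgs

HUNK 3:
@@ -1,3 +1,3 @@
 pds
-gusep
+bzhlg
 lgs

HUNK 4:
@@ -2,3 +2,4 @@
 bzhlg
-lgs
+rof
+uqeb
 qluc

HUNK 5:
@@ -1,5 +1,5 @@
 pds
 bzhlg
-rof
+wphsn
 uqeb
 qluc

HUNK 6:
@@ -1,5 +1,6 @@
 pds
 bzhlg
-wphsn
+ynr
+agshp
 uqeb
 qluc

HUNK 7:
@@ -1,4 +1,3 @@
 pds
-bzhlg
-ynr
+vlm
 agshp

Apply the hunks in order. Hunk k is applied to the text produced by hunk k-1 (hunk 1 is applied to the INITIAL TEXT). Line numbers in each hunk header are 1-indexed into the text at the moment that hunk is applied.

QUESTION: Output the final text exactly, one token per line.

Answer: pds
vlm
agshp
uqeb
qluc

Derivation:
Hunk 1: at line 1 remove [ywpmz,kgjt,gqni] add [gte] -> 4 lines: pds gte lgs qluc
Hunk 2: at line 1 remove [gte] add [gusep] -> 4 lines: pds gusep lgs qluc
Hunk 3: at line 1 remove [gusep] add [bzhlg] -> 4 lines: pds bzhlg lgs qluc
Hunk 4: at line 2 remove [lgs] add [rof,uqeb] -> 5 lines: pds bzhlg rof uqeb qluc
Hunk 5: at line 1 remove [rof] add [wphsn] -> 5 lines: pds bzhlg wphsn uqeb qluc
Hunk 6: at line 1 remove [wphsn] add [ynr,agshp] -> 6 lines: pds bzhlg ynr agshp uqeb qluc
Hunk 7: at line 1 remove [bzhlg,ynr] add [vlm] -> 5 lines: pds vlm agshp uqeb qluc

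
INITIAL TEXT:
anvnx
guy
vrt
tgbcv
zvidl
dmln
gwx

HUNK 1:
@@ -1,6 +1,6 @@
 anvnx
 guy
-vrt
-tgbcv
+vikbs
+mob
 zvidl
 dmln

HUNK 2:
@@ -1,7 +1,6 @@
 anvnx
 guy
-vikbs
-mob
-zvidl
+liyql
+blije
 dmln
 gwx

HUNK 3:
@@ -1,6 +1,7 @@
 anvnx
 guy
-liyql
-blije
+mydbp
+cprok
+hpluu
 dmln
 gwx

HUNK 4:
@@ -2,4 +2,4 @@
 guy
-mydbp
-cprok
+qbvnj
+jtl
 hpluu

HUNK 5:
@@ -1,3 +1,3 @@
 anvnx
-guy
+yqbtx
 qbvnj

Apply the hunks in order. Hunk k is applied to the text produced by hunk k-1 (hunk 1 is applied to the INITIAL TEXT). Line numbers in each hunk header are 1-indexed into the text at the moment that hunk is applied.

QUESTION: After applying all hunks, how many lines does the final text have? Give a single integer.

Hunk 1: at line 1 remove [vrt,tgbcv] add [vikbs,mob] -> 7 lines: anvnx guy vikbs mob zvidl dmln gwx
Hunk 2: at line 1 remove [vikbs,mob,zvidl] add [liyql,blije] -> 6 lines: anvnx guy liyql blije dmln gwx
Hunk 3: at line 1 remove [liyql,blije] add [mydbp,cprok,hpluu] -> 7 lines: anvnx guy mydbp cprok hpluu dmln gwx
Hunk 4: at line 2 remove [mydbp,cprok] add [qbvnj,jtl] -> 7 lines: anvnx guy qbvnj jtl hpluu dmln gwx
Hunk 5: at line 1 remove [guy] add [yqbtx] -> 7 lines: anvnx yqbtx qbvnj jtl hpluu dmln gwx
Final line count: 7

Answer: 7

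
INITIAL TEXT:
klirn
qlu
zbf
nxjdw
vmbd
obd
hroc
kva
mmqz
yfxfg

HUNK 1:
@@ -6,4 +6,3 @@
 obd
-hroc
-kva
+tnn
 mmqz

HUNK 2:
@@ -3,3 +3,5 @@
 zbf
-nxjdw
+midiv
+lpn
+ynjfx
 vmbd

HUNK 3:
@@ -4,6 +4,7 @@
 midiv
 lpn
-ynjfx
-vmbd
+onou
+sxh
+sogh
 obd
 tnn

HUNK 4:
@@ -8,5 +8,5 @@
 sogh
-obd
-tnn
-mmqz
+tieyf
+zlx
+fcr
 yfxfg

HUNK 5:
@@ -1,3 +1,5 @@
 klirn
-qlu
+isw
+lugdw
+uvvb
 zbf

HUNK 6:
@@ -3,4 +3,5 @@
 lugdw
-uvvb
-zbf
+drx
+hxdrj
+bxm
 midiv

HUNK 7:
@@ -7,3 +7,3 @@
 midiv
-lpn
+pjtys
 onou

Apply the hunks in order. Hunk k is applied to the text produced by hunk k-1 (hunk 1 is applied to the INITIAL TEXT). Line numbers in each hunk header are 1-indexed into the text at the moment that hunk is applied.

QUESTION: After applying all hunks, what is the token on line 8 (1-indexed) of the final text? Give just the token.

Hunk 1: at line 6 remove [hroc,kva] add [tnn] -> 9 lines: klirn qlu zbf nxjdw vmbd obd tnn mmqz yfxfg
Hunk 2: at line 3 remove [nxjdw] add [midiv,lpn,ynjfx] -> 11 lines: klirn qlu zbf midiv lpn ynjfx vmbd obd tnn mmqz yfxfg
Hunk 3: at line 4 remove [ynjfx,vmbd] add [onou,sxh,sogh] -> 12 lines: klirn qlu zbf midiv lpn onou sxh sogh obd tnn mmqz yfxfg
Hunk 4: at line 8 remove [obd,tnn,mmqz] add [tieyf,zlx,fcr] -> 12 lines: klirn qlu zbf midiv lpn onou sxh sogh tieyf zlx fcr yfxfg
Hunk 5: at line 1 remove [qlu] add [isw,lugdw,uvvb] -> 14 lines: klirn isw lugdw uvvb zbf midiv lpn onou sxh sogh tieyf zlx fcr yfxfg
Hunk 6: at line 3 remove [uvvb,zbf] add [drx,hxdrj,bxm] -> 15 lines: klirn isw lugdw drx hxdrj bxm midiv lpn onou sxh sogh tieyf zlx fcr yfxfg
Hunk 7: at line 7 remove [lpn] add [pjtys] -> 15 lines: klirn isw lugdw drx hxdrj bxm midiv pjtys onou sxh sogh tieyf zlx fcr yfxfg
Final line 8: pjtys

Answer: pjtys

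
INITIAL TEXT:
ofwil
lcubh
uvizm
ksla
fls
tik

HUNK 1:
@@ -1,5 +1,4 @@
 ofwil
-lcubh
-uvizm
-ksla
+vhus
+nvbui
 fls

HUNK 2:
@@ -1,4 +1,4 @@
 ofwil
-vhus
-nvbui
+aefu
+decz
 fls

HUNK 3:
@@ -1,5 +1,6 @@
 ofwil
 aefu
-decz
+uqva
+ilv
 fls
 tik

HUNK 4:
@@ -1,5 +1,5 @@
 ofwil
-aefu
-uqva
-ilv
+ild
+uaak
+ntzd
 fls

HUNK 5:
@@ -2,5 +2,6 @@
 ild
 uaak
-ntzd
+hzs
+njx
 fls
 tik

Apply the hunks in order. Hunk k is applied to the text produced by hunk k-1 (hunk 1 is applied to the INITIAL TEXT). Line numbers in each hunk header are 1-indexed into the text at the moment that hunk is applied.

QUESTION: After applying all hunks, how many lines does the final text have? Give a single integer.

Hunk 1: at line 1 remove [lcubh,uvizm,ksla] add [vhus,nvbui] -> 5 lines: ofwil vhus nvbui fls tik
Hunk 2: at line 1 remove [vhus,nvbui] add [aefu,decz] -> 5 lines: ofwil aefu decz fls tik
Hunk 3: at line 1 remove [decz] add [uqva,ilv] -> 6 lines: ofwil aefu uqva ilv fls tik
Hunk 4: at line 1 remove [aefu,uqva,ilv] add [ild,uaak,ntzd] -> 6 lines: ofwil ild uaak ntzd fls tik
Hunk 5: at line 2 remove [ntzd] add [hzs,njx] -> 7 lines: ofwil ild uaak hzs njx fls tik
Final line count: 7

Answer: 7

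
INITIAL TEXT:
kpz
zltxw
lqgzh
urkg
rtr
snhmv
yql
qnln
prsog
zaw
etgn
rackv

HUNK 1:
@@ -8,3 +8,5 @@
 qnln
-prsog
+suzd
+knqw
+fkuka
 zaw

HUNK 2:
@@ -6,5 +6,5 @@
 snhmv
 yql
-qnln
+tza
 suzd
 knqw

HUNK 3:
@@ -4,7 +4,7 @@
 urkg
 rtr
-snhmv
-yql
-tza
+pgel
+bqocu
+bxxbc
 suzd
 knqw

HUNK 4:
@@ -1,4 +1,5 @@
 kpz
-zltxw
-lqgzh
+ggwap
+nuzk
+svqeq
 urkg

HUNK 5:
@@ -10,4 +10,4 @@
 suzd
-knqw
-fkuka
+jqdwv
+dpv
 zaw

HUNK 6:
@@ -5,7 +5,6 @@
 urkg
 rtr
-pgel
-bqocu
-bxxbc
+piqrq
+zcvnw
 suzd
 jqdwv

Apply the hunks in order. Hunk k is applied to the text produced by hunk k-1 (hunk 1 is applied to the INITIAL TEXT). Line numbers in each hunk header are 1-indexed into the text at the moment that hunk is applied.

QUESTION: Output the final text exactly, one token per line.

Answer: kpz
ggwap
nuzk
svqeq
urkg
rtr
piqrq
zcvnw
suzd
jqdwv
dpv
zaw
etgn
rackv

Derivation:
Hunk 1: at line 8 remove [prsog] add [suzd,knqw,fkuka] -> 14 lines: kpz zltxw lqgzh urkg rtr snhmv yql qnln suzd knqw fkuka zaw etgn rackv
Hunk 2: at line 6 remove [qnln] add [tza] -> 14 lines: kpz zltxw lqgzh urkg rtr snhmv yql tza suzd knqw fkuka zaw etgn rackv
Hunk 3: at line 4 remove [snhmv,yql,tza] add [pgel,bqocu,bxxbc] -> 14 lines: kpz zltxw lqgzh urkg rtr pgel bqocu bxxbc suzd knqw fkuka zaw etgn rackv
Hunk 4: at line 1 remove [zltxw,lqgzh] add [ggwap,nuzk,svqeq] -> 15 lines: kpz ggwap nuzk svqeq urkg rtr pgel bqocu bxxbc suzd knqw fkuka zaw etgn rackv
Hunk 5: at line 10 remove [knqw,fkuka] add [jqdwv,dpv] -> 15 lines: kpz ggwap nuzk svqeq urkg rtr pgel bqocu bxxbc suzd jqdwv dpv zaw etgn rackv
Hunk 6: at line 5 remove [pgel,bqocu,bxxbc] add [piqrq,zcvnw] -> 14 lines: kpz ggwap nuzk svqeq urkg rtr piqrq zcvnw suzd jqdwv dpv zaw etgn rackv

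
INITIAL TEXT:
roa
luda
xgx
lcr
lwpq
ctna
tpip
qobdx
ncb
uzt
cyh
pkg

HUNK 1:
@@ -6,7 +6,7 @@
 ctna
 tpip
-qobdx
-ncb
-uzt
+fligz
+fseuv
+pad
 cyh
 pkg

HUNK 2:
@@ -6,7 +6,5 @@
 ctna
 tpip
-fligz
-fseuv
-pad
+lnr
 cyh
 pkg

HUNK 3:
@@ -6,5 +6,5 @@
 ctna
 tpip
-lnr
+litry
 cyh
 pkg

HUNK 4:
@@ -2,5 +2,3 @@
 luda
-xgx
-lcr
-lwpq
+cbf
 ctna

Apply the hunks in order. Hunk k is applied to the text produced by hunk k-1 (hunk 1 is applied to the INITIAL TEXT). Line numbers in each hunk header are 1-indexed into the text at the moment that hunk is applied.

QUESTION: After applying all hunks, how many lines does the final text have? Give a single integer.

Hunk 1: at line 6 remove [qobdx,ncb,uzt] add [fligz,fseuv,pad] -> 12 lines: roa luda xgx lcr lwpq ctna tpip fligz fseuv pad cyh pkg
Hunk 2: at line 6 remove [fligz,fseuv,pad] add [lnr] -> 10 lines: roa luda xgx lcr lwpq ctna tpip lnr cyh pkg
Hunk 3: at line 6 remove [lnr] add [litry] -> 10 lines: roa luda xgx lcr lwpq ctna tpip litry cyh pkg
Hunk 4: at line 2 remove [xgx,lcr,lwpq] add [cbf] -> 8 lines: roa luda cbf ctna tpip litry cyh pkg
Final line count: 8

Answer: 8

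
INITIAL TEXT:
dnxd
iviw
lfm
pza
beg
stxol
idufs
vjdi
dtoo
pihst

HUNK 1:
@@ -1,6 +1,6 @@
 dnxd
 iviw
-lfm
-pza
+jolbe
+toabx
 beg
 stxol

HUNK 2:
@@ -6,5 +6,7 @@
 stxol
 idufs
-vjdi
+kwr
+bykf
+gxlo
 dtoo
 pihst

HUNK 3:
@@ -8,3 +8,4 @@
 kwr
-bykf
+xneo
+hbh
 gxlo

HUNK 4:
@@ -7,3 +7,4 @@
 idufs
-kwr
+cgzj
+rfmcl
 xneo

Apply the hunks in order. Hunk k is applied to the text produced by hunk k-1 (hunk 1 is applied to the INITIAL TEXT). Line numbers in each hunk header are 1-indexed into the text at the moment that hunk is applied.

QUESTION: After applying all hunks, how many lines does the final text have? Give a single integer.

Hunk 1: at line 1 remove [lfm,pza] add [jolbe,toabx] -> 10 lines: dnxd iviw jolbe toabx beg stxol idufs vjdi dtoo pihst
Hunk 2: at line 6 remove [vjdi] add [kwr,bykf,gxlo] -> 12 lines: dnxd iviw jolbe toabx beg stxol idufs kwr bykf gxlo dtoo pihst
Hunk 3: at line 8 remove [bykf] add [xneo,hbh] -> 13 lines: dnxd iviw jolbe toabx beg stxol idufs kwr xneo hbh gxlo dtoo pihst
Hunk 4: at line 7 remove [kwr] add [cgzj,rfmcl] -> 14 lines: dnxd iviw jolbe toabx beg stxol idufs cgzj rfmcl xneo hbh gxlo dtoo pihst
Final line count: 14

Answer: 14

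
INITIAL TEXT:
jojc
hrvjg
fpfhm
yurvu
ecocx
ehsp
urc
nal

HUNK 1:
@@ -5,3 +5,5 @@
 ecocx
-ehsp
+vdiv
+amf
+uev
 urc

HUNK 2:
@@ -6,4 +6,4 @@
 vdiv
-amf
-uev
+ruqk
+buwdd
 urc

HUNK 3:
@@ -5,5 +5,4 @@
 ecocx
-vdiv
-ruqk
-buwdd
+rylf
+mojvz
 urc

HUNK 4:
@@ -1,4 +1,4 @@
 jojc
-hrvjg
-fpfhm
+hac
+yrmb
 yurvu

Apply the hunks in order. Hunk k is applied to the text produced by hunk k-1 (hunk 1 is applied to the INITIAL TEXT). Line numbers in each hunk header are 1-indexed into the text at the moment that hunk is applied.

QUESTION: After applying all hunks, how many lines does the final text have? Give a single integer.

Answer: 9

Derivation:
Hunk 1: at line 5 remove [ehsp] add [vdiv,amf,uev] -> 10 lines: jojc hrvjg fpfhm yurvu ecocx vdiv amf uev urc nal
Hunk 2: at line 6 remove [amf,uev] add [ruqk,buwdd] -> 10 lines: jojc hrvjg fpfhm yurvu ecocx vdiv ruqk buwdd urc nal
Hunk 3: at line 5 remove [vdiv,ruqk,buwdd] add [rylf,mojvz] -> 9 lines: jojc hrvjg fpfhm yurvu ecocx rylf mojvz urc nal
Hunk 4: at line 1 remove [hrvjg,fpfhm] add [hac,yrmb] -> 9 lines: jojc hac yrmb yurvu ecocx rylf mojvz urc nal
Final line count: 9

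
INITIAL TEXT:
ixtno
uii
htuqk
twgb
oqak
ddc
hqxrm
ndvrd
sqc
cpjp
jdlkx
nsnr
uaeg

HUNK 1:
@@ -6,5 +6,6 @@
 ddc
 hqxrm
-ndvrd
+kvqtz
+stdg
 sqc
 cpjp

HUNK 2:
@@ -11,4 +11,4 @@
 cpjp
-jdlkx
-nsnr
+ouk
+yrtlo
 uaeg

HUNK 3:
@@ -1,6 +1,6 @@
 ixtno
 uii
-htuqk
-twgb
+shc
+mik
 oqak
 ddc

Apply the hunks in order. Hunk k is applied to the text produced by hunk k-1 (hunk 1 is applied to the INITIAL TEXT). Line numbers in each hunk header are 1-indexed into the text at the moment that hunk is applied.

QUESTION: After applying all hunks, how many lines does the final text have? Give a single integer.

Answer: 14

Derivation:
Hunk 1: at line 6 remove [ndvrd] add [kvqtz,stdg] -> 14 lines: ixtno uii htuqk twgb oqak ddc hqxrm kvqtz stdg sqc cpjp jdlkx nsnr uaeg
Hunk 2: at line 11 remove [jdlkx,nsnr] add [ouk,yrtlo] -> 14 lines: ixtno uii htuqk twgb oqak ddc hqxrm kvqtz stdg sqc cpjp ouk yrtlo uaeg
Hunk 3: at line 1 remove [htuqk,twgb] add [shc,mik] -> 14 lines: ixtno uii shc mik oqak ddc hqxrm kvqtz stdg sqc cpjp ouk yrtlo uaeg
Final line count: 14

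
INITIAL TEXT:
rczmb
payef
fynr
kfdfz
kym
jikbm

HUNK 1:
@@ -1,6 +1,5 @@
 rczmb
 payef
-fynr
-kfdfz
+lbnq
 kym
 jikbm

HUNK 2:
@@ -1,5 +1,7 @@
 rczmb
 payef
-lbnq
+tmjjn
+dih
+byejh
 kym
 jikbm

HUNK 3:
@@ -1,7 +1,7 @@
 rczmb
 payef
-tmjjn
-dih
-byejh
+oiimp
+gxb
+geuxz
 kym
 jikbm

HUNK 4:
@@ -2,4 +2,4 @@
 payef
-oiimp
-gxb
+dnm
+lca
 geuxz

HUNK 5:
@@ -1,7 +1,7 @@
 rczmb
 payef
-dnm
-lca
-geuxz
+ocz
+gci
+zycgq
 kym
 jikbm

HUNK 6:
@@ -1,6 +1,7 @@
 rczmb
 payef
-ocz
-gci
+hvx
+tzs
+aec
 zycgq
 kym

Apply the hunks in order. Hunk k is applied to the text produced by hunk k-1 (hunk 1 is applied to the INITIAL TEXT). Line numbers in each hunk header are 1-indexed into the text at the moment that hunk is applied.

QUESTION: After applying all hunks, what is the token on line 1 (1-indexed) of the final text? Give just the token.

Hunk 1: at line 1 remove [fynr,kfdfz] add [lbnq] -> 5 lines: rczmb payef lbnq kym jikbm
Hunk 2: at line 1 remove [lbnq] add [tmjjn,dih,byejh] -> 7 lines: rczmb payef tmjjn dih byejh kym jikbm
Hunk 3: at line 1 remove [tmjjn,dih,byejh] add [oiimp,gxb,geuxz] -> 7 lines: rczmb payef oiimp gxb geuxz kym jikbm
Hunk 4: at line 2 remove [oiimp,gxb] add [dnm,lca] -> 7 lines: rczmb payef dnm lca geuxz kym jikbm
Hunk 5: at line 1 remove [dnm,lca,geuxz] add [ocz,gci,zycgq] -> 7 lines: rczmb payef ocz gci zycgq kym jikbm
Hunk 6: at line 1 remove [ocz,gci] add [hvx,tzs,aec] -> 8 lines: rczmb payef hvx tzs aec zycgq kym jikbm
Final line 1: rczmb

Answer: rczmb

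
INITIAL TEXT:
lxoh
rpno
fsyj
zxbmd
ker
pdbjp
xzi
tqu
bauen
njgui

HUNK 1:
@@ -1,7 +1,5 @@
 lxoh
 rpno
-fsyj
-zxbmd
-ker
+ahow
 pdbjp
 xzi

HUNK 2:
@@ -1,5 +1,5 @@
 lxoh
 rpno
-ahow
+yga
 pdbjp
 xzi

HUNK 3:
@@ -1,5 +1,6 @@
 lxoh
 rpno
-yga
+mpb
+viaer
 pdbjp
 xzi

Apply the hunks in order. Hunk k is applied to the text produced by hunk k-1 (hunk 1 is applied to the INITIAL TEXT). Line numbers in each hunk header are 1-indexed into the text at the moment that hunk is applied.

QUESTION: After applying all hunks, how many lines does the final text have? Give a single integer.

Answer: 9

Derivation:
Hunk 1: at line 1 remove [fsyj,zxbmd,ker] add [ahow] -> 8 lines: lxoh rpno ahow pdbjp xzi tqu bauen njgui
Hunk 2: at line 1 remove [ahow] add [yga] -> 8 lines: lxoh rpno yga pdbjp xzi tqu bauen njgui
Hunk 3: at line 1 remove [yga] add [mpb,viaer] -> 9 lines: lxoh rpno mpb viaer pdbjp xzi tqu bauen njgui
Final line count: 9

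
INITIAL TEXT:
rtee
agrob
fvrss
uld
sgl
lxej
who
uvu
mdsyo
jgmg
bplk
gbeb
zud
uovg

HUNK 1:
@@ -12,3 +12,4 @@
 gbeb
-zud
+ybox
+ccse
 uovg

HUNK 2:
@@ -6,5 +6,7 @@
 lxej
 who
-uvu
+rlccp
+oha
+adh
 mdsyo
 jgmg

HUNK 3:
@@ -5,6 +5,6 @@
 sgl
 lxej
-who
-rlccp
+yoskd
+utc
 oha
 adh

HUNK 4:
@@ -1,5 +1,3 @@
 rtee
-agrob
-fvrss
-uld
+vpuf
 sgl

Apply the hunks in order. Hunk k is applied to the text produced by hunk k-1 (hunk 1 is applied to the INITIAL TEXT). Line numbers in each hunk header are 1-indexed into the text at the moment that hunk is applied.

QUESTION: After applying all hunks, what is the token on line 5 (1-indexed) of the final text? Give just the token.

Hunk 1: at line 12 remove [zud] add [ybox,ccse] -> 15 lines: rtee agrob fvrss uld sgl lxej who uvu mdsyo jgmg bplk gbeb ybox ccse uovg
Hunk 2: at line 6 remove [uvu] add [rlccp,oha,adh] -> 17 lines: rtee agrob fvrss uld sgl lxej who rlccp oha adh mdsyo jgmg bplk gbeb ybox ccse uovg
Hunk 3: at line 5 remove [who,rlccp] add [yoskd,utc] -> 17 lines: rtee agrob fvrss uld sgl lxej yoskd utc oha adh mdsyo jgmg bplk gbeb ybox ccse uovg
Hunk 4: at line 1 remove [agrob,fvrss,uld] add [vpuf] -> 15 lines: rtee vpuf sgl lxej yoskd utc oha adh mdsyo jgmg bplk gbeb ybox ccse uovg
Final line 5: yoskd

Answer: yoskd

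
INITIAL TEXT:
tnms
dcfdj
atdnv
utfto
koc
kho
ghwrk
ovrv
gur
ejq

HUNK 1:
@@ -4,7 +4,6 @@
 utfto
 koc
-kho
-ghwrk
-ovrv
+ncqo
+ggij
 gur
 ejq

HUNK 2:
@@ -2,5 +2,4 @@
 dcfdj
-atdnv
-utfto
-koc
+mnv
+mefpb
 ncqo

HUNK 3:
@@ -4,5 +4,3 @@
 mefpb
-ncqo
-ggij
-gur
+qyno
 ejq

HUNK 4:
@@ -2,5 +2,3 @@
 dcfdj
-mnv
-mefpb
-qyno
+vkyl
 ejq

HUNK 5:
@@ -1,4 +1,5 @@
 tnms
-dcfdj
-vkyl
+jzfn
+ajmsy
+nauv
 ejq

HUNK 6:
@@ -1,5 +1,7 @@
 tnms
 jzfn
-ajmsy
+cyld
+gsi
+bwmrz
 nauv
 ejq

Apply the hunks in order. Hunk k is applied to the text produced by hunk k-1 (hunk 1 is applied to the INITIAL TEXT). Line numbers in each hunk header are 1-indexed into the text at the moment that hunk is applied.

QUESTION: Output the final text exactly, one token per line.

Hunk 1: at line 4 remove [kho,ghwrk,ovrv] add [ncqo,ggij] -> 9 lines: tnms dcfdj atdnv utfto koc ncqo ggij gur ejq
Hunk 2: at line 2 remove [atdnv,utfto,koc] add [mnv,mefpb] -> 8 lines: tnms dcfdj mnv mefpb ncqo ggij gur ejq
Hunk 3: at line 4 remove [ncqo,ggij,gur] add [qyno] -> 6 lines: tnms dcfdj mnv mefpb qyno ejq
Hunk 4: at line 2 remove [mnv,mefpb,qyno] add [vkyl] -> 4 lines: tnms dcfdj vkyl ejq
Hunk 5: at line 1 remove [dcfdj,vkyl] add [jzfn,ajmsy,nauv] -> 5 lines: tnms jzfn ajmsy nauv ejq
Hunk 6: at line 1 remove [ajmsy] add [cyld,gsi,bwmrz] -> 7 lines: tnms jzfn cyld gsi bwmrz nauv ejq

Answer: tnms
jzfn
cyld
gsi
bwmrz
nauv
ejq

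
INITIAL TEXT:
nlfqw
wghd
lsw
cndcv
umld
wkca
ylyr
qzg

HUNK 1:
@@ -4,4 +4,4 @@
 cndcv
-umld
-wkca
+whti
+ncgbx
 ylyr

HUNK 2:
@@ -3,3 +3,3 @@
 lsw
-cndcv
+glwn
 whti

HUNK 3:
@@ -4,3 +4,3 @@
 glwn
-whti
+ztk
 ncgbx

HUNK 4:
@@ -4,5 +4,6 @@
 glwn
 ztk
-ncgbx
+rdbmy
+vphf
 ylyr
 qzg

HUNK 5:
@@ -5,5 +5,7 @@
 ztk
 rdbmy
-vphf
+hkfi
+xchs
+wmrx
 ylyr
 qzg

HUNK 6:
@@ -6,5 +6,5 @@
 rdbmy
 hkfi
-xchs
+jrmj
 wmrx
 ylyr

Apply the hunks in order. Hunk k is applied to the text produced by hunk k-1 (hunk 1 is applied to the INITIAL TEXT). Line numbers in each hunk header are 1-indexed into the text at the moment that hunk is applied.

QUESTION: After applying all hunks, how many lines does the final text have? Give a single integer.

Hunk 1: at line 4 remove [umld,wkca] add [whti,ncgbx] -> 8 lines: nlfqw wghd lsw cndcv whti ncgbx ylyr qzg
Hunk 2: at line 3 remove [cndcv] add [glwn] -> 8 lines: nlfqw wghd lsw glwn whti ncgbx ylyr qzg
Hunk 3: at line 4 remove [whti] add [ztk] -> 8 lines: nlfqw wghd lsw glwn ztk ncgbx ylyr qzg
Hunk 4: at line 4 remove [ncgbx] add [rdbmy,vphf] -> 9 lines: nlfqw wghd lsw glwn ztk rdbmy vphf ylyr qzg
Hunk 5: at line 5 remove [vphf] add [hkfi,xchs,wmrx] -> 11 lines: nlfqw wghd lsw glwn ztk rdbmy hkfi xchs wmrx ylyr qzg
Hunk 6: at line 6 remove [xchs] add [jrmj] -> 11 lines: nlfqw wghd lsw glwn ztk rdbmy hkfi jrmj wmrx ylyr qzg
Final line count: 11

Answer: 11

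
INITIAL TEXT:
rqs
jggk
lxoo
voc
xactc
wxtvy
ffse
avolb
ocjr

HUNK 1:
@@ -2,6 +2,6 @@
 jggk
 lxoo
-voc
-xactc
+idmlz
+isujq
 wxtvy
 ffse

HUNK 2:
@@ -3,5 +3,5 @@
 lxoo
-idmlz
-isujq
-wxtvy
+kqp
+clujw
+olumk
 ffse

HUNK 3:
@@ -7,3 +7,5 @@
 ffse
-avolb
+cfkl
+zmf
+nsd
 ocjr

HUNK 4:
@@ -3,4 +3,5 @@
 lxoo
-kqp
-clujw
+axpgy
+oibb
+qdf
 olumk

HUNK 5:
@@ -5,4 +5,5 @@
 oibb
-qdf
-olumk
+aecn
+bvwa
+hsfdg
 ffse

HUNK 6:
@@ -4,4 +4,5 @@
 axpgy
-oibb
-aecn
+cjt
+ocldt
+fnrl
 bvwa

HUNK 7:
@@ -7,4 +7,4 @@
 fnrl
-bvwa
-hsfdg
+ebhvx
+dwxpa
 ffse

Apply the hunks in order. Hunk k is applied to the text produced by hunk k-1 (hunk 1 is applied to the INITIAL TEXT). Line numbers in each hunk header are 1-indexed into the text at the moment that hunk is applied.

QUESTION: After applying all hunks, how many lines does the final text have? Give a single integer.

Hunk 1: at line 2 remove [voc,xactc] add [idmlz,isujq] -> 9 lines: rqs jggk lxoo idmlz isujq wxtvy ffse avolb ocjr
Hunk 2: at line 3 remove [idmlz,isujq,wxtvy] add [kqp,clujw,olumk] -> 9 lines: rqs jggk lxoo kqp clujw olumk ffse avolb ocjr
Hunk 3: at line 7 remove [avolb] add [cfkl,zmf,nsd] -> 11 lines: rqs jggk lxoo kqp clujw olumk ffse cfkl zmf nsd ocjr
Hunk 4: at line 3 remove [kqp,clujw] add [axpgy,oibb,qdf] -> 12 lines: rqs jggk lxoo axpgy oibb qdf olumk ffse cfkl zmf nsd ocjr
Hunk 5: at line 5 remove [qdf,olumk] add [aecn,bvwa,hsfdg] -> 13 lines: rqs jggk lxoo axpgy oibb aecn bvwa hsfdg ffse cfkl zmf nsd ocjr
Hunk 6: at line 4 remove [oibb,aecn] add [cjt,ocldt,fnrl] -> 14 lines: rqs jggk lxoo axpgy cjt ocldt fnrl bvwa hsfdg ffse cfkl zmf nsd ocjr
Hunk 7: at line 7 remove [bvwa,hsfdg] add [ebhvx,dwxpa] -> 14 lines: rqs jggk lxoo axpgy cjt ocldt fnrl ebhvx dwxpa ffse cfkl zmf nsd ocjr
Final line count: 14

Answer: 14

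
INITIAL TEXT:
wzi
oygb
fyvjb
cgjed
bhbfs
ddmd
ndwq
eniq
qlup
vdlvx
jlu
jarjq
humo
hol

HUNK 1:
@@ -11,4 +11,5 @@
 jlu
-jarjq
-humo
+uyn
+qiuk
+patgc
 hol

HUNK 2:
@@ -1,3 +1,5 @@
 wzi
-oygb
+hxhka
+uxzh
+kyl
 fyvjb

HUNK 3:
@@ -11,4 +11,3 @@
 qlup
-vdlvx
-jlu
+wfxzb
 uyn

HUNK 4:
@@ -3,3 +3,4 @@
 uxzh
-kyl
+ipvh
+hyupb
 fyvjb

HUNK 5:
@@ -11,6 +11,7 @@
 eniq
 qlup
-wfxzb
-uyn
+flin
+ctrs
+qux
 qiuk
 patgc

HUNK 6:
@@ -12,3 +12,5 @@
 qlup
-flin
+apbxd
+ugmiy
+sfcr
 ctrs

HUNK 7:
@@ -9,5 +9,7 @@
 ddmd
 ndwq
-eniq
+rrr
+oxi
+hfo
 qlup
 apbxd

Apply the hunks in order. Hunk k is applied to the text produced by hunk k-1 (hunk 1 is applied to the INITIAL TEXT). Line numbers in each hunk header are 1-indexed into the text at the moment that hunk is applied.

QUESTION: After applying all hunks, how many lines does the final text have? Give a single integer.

Hunk 1: at line 11 remove [jarjq,humo] add [uyn,qiuk,patgc] -> 15 lines: wzi oygb fyvjb cgjed bhbfs ddmd ndwq eniq qlup vdlvx jlu uyn qiuk patgc hol
Hunk 2: at line 1 remove [oygb] add [hxhka,uxzh,kyl] -> 17 lines: wzi hxhka uxzh kyl fyvjb cgjed bhbfs ddmd ndwq eniq qlup vdlvx jlu uyn qiuk patgc hol
Hunk 3: at line 11 remove [vdlvx,jlu] add [wfxzb] -> 16 lines: wzi hxhka uxzh kyl fyvjb cgjed bhbfs ddmd ndwq eniq qlup wfxzb uyn qiuk patgc hol
Hunk 4: at line 3 remove [kyl] add [ipvh,hyupb] -> 17 lines: wzi hxhka uxzh ipvh hyupb fyvjb cgjed bhbfs ddmd ndwq eniq qlup wfxzb uyn qiuk patgc hol
Hunk 5: at line 11 remove [wfxzb,uyn] add [flin,ctrs,qux] -> 18 lines: wzi hxhka uxzh ipvh hyupb fyvjb cgjed bhbfs ddmd ndwq eniq qlup flin ctrs qux qiuk patgc hol
Hunk 6: at line 12 remove [flin] add [apbxd,ugmiy,sfcr] -> 20 lines: wzi hxhka uxzh ipvh hyupb fyvjb cgjed bhbfs ddmd ndwq eniq qlup apbxd ugmiy sfcr ctrs qux qiuk patgc hol
Hunk 7: at line 9 remove [eniq] add [rrr,oxi,hfo] -> 22 lines: wzi hxhka uxzh ipvh hyupb fyvjb cgjed bhbfs ddmd ndwq rrr oxi hfo qlup apbxd ugmiy sfcr ctrs qux qiuk patgc hol
Final line count: 22

Answer: 22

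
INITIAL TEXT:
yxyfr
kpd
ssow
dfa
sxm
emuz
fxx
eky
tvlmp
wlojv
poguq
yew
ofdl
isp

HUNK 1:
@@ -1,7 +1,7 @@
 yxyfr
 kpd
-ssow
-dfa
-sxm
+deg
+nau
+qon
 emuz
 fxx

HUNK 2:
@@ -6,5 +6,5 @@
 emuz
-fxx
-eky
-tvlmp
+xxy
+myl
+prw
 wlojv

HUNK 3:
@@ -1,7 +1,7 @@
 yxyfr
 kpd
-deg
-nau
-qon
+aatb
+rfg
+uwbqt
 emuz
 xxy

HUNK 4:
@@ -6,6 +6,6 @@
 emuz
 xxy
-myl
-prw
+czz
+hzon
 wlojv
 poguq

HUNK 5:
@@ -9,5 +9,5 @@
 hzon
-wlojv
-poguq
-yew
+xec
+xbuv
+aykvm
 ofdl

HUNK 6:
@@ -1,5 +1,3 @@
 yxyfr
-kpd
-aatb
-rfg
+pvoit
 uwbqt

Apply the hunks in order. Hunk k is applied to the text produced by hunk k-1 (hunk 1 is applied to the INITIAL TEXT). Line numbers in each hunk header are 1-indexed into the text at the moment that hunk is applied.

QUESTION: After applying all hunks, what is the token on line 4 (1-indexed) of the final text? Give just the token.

Answer: emuz

Derivation:
Hunk 1: at line 1 remove [ssow,dfa,sxm] add [deg,nau,qon] -> 14 lines: yxyfr kpd deg nau qon emuz fxx eky tvlmp wlojv poguq yew ofdl isp
Hunk 2: at line 6 remove [fxx,eky,tvlmp] add [xxy,myl,prw] -> 14 lines: yxyfr kpd deg nau qon emuz xxy myl prw wlojv poguq yew ofdl isp
Hunk 3: at line 1 remove [deg,nau,qon] add [aatb,rfg,uwbqt] -> 14 lines: yxyfr kpd aatb rfg uwbqt emuz xxy myl prw wlojv poguq yew ofdl isp
Hunk 4: at line 6 remove [myl,prw] add [czz,hzon] -> 14 lines: yxyfr kpd aatb rfg uwbqt emuz xxy czz hzon wlojv poguq yew ofdl isp
Hunk 5: at line 9 remove [wlojv,poguq,yew] add [xec,xbuv,aykvm] -> 14 lines: yxyfr kpd aatb rfg uwbqt emuz xxy czz hzon xec xbuv aykvm ofdl isp
Hunk 6: at line 1 remove [kpd,aatb,rfg] add [pvoit] -> 12 lines: yxyfr pvoit uwbqt emuz xxy czz hzon xec xbuv aykvm ofdl isp
Final line 4: emuz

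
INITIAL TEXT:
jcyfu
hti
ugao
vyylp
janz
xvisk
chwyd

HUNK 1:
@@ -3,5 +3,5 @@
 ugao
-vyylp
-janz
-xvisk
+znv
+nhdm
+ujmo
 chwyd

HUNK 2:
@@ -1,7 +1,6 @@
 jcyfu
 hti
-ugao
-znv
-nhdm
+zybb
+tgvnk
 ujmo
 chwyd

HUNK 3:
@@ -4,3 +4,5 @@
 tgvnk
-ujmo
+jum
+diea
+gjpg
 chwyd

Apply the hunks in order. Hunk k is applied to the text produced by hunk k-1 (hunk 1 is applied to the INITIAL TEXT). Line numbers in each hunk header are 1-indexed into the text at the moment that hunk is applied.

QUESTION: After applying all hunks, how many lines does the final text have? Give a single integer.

Hunk 1: at line 3 remove [vyylp,janz,xvisk] add [znv,nhdm,ujmo] -> 7 lines: jcyfu hti ugao znv nhdm ujmo chwyd
Hunk 2: at line 1 remove [ugao,znv,nhdm] add [zybb,tgvnk] -> 6 lines: jcyfu hti zybb tgvnk ujmo chwyd
Hunk 3: at line 4 remove [ujmo] add [jum,diea,gjpg] -> 8 lines: jcyfu hti zybb tgvnk jum diea gjpg chwyd
Final line count: 8

Answer: 8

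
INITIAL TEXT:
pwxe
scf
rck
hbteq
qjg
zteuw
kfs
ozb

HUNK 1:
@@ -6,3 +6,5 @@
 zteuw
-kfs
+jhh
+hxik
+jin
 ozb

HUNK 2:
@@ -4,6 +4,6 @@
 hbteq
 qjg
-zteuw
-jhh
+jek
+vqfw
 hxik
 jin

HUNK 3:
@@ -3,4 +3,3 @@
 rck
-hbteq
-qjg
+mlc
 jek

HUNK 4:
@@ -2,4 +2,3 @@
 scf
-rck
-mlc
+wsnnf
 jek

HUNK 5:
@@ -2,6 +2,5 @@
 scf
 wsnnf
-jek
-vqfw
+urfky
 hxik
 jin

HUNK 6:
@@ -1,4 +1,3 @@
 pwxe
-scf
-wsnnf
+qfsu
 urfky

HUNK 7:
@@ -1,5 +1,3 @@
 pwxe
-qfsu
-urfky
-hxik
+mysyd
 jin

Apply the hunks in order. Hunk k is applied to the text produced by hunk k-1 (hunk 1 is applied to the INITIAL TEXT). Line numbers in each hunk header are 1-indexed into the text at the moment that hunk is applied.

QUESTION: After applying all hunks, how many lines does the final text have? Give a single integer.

Hunk 1: at line 6 remove [kfs] add [jhh,hxik,jin] -> 10 lines: pwxe scf rck hbteq qjg zteuw jhh hxik jin ozb
Hunk 2: at line 4 remove [zteuw,jhh] add [jek,vqfw] -> 10 lines: pwxe scf rck hbteq qjg jek vqfw hxik jin ozb
Hunk 3: at line 3 remove [hbteq,qjg] add [mlc] -> 9 lines: pwxe scf rck mlc jek vqfw hxik jin ozb
Hunk 4: at line 2 remove [rck,mlc] add [wsnnf] -> 8 lines: pwxe scf wsnnf jek vqfw hxik jin ozb
Hunk 5: at line 2 remove [jek,vqfw] add [urfky] -> 7 lines: pwxe scf wsnnf urfky hxik jin ozb
Hunk 6: at line 1 remove [scf,wsnnf] add [qfsu] -> 6 lines: pwxe qfsu urfky hxik jin ozb
Hunk 7: at line 1 remove [qfsu,urfky,hxik] add [mysyd] -> 4 lines: pwxe mysyd jin ozb
Final line count: 4

Answer: 4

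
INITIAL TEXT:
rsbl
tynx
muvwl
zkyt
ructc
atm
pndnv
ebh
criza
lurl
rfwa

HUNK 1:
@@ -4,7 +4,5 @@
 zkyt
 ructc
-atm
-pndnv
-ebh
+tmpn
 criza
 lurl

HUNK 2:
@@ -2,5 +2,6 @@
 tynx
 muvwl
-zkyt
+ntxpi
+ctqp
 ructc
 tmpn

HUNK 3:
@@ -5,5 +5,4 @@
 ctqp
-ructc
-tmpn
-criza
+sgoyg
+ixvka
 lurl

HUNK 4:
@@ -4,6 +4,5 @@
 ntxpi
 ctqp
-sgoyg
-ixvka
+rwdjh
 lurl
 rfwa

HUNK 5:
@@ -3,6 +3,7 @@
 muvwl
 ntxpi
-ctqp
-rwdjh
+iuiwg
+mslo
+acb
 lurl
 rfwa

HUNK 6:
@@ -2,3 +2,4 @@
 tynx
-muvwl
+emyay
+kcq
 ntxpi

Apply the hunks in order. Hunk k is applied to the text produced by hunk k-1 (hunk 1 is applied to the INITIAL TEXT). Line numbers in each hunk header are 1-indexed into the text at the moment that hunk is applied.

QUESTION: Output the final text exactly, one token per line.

Hunk 1: at line 4 remove [atm,pndnv,ebh] add [tmpn] -> 9 lines: rsbl tynx muvwl zkyt ructc tmpn criza lurl rfwa
Hunk 2: at line 2 remove [zkyt] add [ntxpi,ctqp] -> 10 lines: rsbl tynx muvwl ntxpi ctqp ructc tmpn criza lurl rfwa
Hunk 3: at line 5 remove [ructc,tmpn,criza] add [sgoyg,ixvka] -> 9 lines: rsbl tynx muvwl ntxpi ctqp sgoyg ixvka lurl rfwa
Hunk 4: at line 4 remove [sgoyg,ixvka] add [rwdjh] -> 8 lines: rsbl tynx muvwl ntxpi ctqp rwdjh lurl rfwa
Hunk 5: at line 3 remove [ctqp,rwdjh] add [iuiwg,mslo,acb] -> 9 lines: rsbl tynx muvwl ntxpi iuiwg mslo acb lurl rfwa
Hunk 6: at line 2 remove [muvwl] add [emyay,kcq] -> 10 lines: rsbl tynx emyay kcq ntxpi iuiwg mslo acb lurl rfwa

Answer: rsbl
tynx
emyay
kcq
ntxpi
iuiwg
mslo
acb
lurl
rfwa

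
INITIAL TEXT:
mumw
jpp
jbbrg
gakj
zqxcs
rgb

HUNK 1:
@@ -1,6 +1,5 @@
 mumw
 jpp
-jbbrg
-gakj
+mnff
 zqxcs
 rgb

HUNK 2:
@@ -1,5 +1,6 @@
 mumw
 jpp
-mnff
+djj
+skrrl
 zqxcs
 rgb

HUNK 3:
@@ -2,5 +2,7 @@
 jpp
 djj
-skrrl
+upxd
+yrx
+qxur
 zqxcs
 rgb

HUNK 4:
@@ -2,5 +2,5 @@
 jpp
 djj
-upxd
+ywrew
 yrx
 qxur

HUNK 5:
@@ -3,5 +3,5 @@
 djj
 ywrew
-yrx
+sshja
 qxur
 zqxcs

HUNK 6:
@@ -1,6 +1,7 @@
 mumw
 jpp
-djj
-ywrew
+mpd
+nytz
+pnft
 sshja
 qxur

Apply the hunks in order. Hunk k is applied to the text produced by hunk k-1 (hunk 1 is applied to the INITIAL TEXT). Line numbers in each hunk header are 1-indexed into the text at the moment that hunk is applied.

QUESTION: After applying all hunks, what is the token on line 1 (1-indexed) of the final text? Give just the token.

Hunk 1: at line 1 remove [jbbrg,gakj] add [mnff] -> 5 lines: mumw jpp mnff zqxcs rgb
Hunk 2: at line 1 remove [mnff] add [djj,skrrl] -> 6 lines: mumw jpp djj skrrl zqxcs rgb
Hunk 3: at line 2 remove [skrrl] add [upxd,yrx,qxur] -> 8 lines: mumw jpp djj upxd yrx qxur zqxcs rgb
Hunk 4: at line 2 remove [upxd] add [ywrew] -> 8 lines: mumw jpp djj ywrew yrx qxur zqxcs rgb
Hunk 5: at line 3 remove [yrx] add [sshja] -> 8 lines: mumw jpp djj ywrew sshja qxur zqxcs rgb
Hunk 6: at line 1 remove [djj,ywrew] add [mpd,nytz,pnft] -> 9 lines: mumw jpp mpd nytz pnft sshja qxur zqxcs rgb
Final line 1: mumw

Answer: mumw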